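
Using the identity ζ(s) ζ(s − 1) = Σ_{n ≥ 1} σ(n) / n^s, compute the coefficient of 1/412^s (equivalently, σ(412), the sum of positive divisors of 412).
σ(412) = 728

In the product (Σ m^0/m^s)(Σ k / k^s) = Σ (Σ_{d | n} d) / n^s, the coefficient of 1/n^s is σ(n) = Σ_{d | n} d. For n = 412, divisors are [1, 2, 4, 103, 206, 412]; summing: σ(412) = 728.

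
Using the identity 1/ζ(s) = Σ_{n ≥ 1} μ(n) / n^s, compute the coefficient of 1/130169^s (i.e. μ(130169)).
μ(130169) = 1

Factor n = 130169 = 13 · 17 · 19 · 31. μ(n) = 0 if any exponent ≥ 2 (not squarefree); otherwise μ(n) = (−1)^{ω(n)} where ω(n) is the number of distinct prime factors. Applying: μ(130169) = 1.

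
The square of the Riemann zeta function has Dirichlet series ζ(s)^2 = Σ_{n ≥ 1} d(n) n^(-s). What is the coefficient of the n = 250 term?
d(250) = 8

ζ(s)^2 = (Σ 1/m^s)(Σ 1/k^s). The coefficient of 1/n^s in the product is the number of ordered pairs (m, k) with mk = n, which equals d(n). For n = 250, divisors are [1, 2, 5, 10, 25, 50, 125, 250], so d(250) = 8.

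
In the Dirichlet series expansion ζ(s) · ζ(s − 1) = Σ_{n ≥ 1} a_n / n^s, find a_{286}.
σ(286) = 504

In the product (Σ m^0/m^s)(Σ k / k^s) = Σ (Σ_{d | n} d) / n^s, the coefficient of 1/n^s is σ(n) = Σ_{d | n} d. For n = 286, divisors are [1, 2, 11, 13, 22, 26, 143, 286]; summing: σ(286) = 504.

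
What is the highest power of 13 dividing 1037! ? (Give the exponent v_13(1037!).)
v_13(1037!) = 85

Legendre's formula: v_p(n!) = Σ_{k ≥ 1} ⌊n / p^k⌋. For p = 13, n = 1037, the terms are:
  ⌊1037/13^1⌋ = ⌊1037/13⌋ = 79
  ⌊1037/13^2⌋ = ⌊1037/169⌋ = 6
(the next term ⌊1037/13^3⌋ = 0, terminating the sum). Summing: v_13(1037!) = 79 + 6 = 85.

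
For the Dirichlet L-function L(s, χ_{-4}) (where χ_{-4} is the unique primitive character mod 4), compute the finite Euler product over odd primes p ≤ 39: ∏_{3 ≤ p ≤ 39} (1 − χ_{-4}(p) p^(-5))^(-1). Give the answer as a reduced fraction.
∏ = 36434162976122653852428171915209665920933190877591375/36574689167094305070442169349729960875390257302863872

The odd primes p ≤ 39 are [3, 5, 7, 11, 13, 17, 19, 23, 29, 31, 37]. For each, χ(p) = 1 if p ≡ 1 mod 4, χ(p) = −1 if p ≡ 3 mod 4. Taking (1 − χ(p)/p^5)^(-1) = p^5/(p^5 − χ(p)): (1 − (-1)/3^5)^(-1) · (1 − (1)/5^5)^(-1) · (1 − (-1)/7^5)^(-1) · (1 − (-1)/11^5)^(-1) · (1 − (1)/13^5)^(-1) · (1 − (1)/17^5)^(-1) · (1 − (-1)/19^5)^(-1) · (1 − (-1)/23^5)^(-1) · (1 − (1)/29^5)^(-1) · (1 − (-1)/31^5)^(-1) · (1 − (1)/37^5)^(-1) = 36434162976122653852428171915209665920933190877591375/36574689167094305070442169349729960875390257302863872.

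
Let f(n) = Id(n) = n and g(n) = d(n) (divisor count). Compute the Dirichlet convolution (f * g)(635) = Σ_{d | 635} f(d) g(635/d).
(Id * d)(635) = 903

Divisors of 635: [1, 5, 127, 635]. For each d | 635:
  d = 1: Id(1) · d(635/1) = 1 · 4 = 4
  d = 5: Id(5) · d(635/5) = 5 · 2 = 10
  d = 127: Id(127) · d(635/127) = 127 · 2 = 254
  d = 635: Id(635) · d(635/635) = 635 · 1 = 635
Summing: (Id * d)(635) = 4 + 10 + 254 + 635 = 903.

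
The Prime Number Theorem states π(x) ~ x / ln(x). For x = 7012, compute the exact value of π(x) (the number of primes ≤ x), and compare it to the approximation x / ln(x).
π(7012) = 901;  x/ln(x) ≈ 791.84;  relative error ≈ 12.12%.

Directly count primes up to 7012: π(7012) = 901. The PNT approximation gives 7012/ln(7012) ≈ 7012/8.85538 ≈ 791.84. Relative error (π(x) − x/ln(x)) / π(x) ≈ 12.12%; the approximation is known to undercount slightly (Li(x) is a better estimate).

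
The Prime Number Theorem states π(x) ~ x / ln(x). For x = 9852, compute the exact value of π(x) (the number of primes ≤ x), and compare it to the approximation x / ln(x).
π(9852) = 1215;  x/ln(x) ≈ 1071.40;  relative error ≈ 11.82%.

Directly count primes up to 9852: π(9852) = 1215. The PNT approximation gives 9852/ln(9852) ≈ 9852/9.19543 ≈ 1071.40. Relative error (π(x) − x/ln(x)) / π(x) ≈ 11.82%; the approximation is known to undercount slightly (Li(x) is a better estimate).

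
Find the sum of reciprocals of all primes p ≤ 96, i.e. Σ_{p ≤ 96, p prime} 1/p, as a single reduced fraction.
Σ 1/p = 42605658161771733665696611824842057/23768741896345550770650537601358310

π(96) = 24, so the primes ≤ 96 are [2, 3, 5, 7, 11, 13, 17, 19, 23, 29, 31, 37, 41, 43, 47, 53, 59, 61, 67, 71, 73, 79, 83, 89]. Summing 1/p over these primes: 42605658161771733665696611824842057/23768741896345550770650537601358310 ≈ 1.7925. Mertens estimate ln ln(96) + 0.2615 ≈ 1.7798.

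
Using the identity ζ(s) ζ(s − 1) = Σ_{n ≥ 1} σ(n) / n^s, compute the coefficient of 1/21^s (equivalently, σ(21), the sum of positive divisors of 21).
σ(21) = 32

In the product (Σ m^0/m^s)(Σ k / k^s) = Σ (Σ_{d | n} d) / n^s, the coefficient of 1/n^s is σ(n) = Σ_{d | n} d. For n = 21, divisors are [1, 3, 7, 21]; summing: σ(21) = 32.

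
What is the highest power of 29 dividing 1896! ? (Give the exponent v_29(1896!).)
v_29(1896!) = 67

Legendre's formula: v_p(n!) = Σ_{k ≥ 1} ⌊n / p^k⌋. For p = 29, n = 1896, the terms are:
  ⌊1896/29^1⌋ = ⌊1896/29⌋ = 65
  ⌊1896/29^2⌋ = ⌊1896/841⌋ = 2
(the next term ⌊1896/29^3⌋ = 0, terminating the sum). Summing: v_29(1896!) = 65 + 2 = 67.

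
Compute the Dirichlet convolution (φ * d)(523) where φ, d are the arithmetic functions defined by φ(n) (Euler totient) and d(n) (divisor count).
(φ * d)(523) = 524

Divisors of 523: [1, 523]. For each d | 523:
  d = 1: φ(1) · d(523/1) = 1 · 2 = 2
  d = 523: φ(523) · d(523/523) = 522 · 1 = 522
Summing: (φ * d)(523) = 2 + 522 = 524.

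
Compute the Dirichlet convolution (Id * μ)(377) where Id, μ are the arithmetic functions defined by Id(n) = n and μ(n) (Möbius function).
(Id * μ)(377) = 336

Divisors of 377: [1, 13, 29, 377]. For each d | 377:
  d = 1: Id(1) · μ(377/1) = 1 · 1 = 1
  d = 13: Id(13) · μ(377/13) = 13 · -1 = -13
  d = 29: Id(29) · μ(377/29) = 29 · -1 = -29
  d = 377: Id(377) · μ(377/377) = 377 · 1 = 377
Summing: (Id * μ)(377) = 1 + -13 + -29 + 377 = 336.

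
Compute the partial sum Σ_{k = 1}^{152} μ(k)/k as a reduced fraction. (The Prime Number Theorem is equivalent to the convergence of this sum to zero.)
Σ μ(k)/k = 498553581288971583508015817946071430122138094746515981177/75106511663943725776296745409664000450228387787452181363970

Values of μ(k) for 1 ≤ k ≤ 152: μ(1) = 1, μ(2) = -1, μ(3) = -1, μ(5) = -1, μ(6) = 1, μ(7) = -1, μ(10) = 1, μ(11) = -1, μ(13) = -1, μ(14) = 1, μ(15) = 1, μ(17) = -1, μ(19) = -1, μ(21) = 1, μ(22) = 1, μ(23) = -1, μ(26) = 1, μ(29) = -1, μ(30) = -1, μ(31) = -1, μ(33) = 1, μ(34) = 1, μ(35) = 1, μ(37) = -1, μ(38) = 1, μ(39) = 1, μ(41) = -1, μ(42) = -1, μ(43) = -1, μ(46) = 1, μ(47) = -1, μ(51) = 1, μ(53) = -1, μ(55) = 1, μ(57) = 1, μ(58) = 1, μ(59) = -1, μ(61) = -1, μ(62) = 1, μ(65) = 1, μ(66) = -1, μ(67) = -1, μ(69) = 1, μ(70) = -1, μ(71) = -1, μ(73) = -1, μ(74) = 1, μ(77) = 1, μ(78) = -1, μ(79) = -1, μ(82) = 1, μ(83) = -1, μ(85) = 1, μ(86) = 1, μ(87) = 1, μ(89) = -1, μ(91) = 1, μ(93) = 1, μ(94) = 1, μ(95) = 1, μ(97) = -1, μ(101) = -1, μ(102) = -1, μ(103) = -1, μ(105) = -1, μ(106) = 1, μ(107) = -1, μ(109) = -1, μ(110) = -1, μ(111) = 1, μ(113) = -1, μ(114) = -1, μ(115) = 1, μ(118) = 1, μ(119) = 1, μ(122) = 1, μ(123) = 1, μ(127) = -1, μ(129) = 1, μ(130) = -1, μ(131) = -1, μ(133) = 1, μ(134) = 1, μ(137) = -1, μ(138) = -1, μ(139) = -1, μ(141) = 1, μ(142) = 1, μ(143) = 1, μ(145) = 1, μ(146) = 1, μ(149) = -1, μ(151) = -1, with μ = 0 on non-squarefree integers. Summing μ(k)/k for k where μ(k) ≠ 0 gives 498553581288971583508015817946071430122138094746515981177/75106511663943725776296745409664000450228387787452181363970 ≈ 0.0066. (PNT ⟺ this sum → 0 as n → ∞.)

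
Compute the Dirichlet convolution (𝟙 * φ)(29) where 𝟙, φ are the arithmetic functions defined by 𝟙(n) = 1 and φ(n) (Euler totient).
(𝟙 * φ)(29) = 29

Divisors of 29: [1, 29]. For each d | 29:
  d = 1: 𝟙(1) · φ(29/1) = 1 · 28 = 28
  d = 29: 𝟙(29) · φ(29/29) = 1 · 1 = 1
Summing: (𝟙 * φ)(29) = 28 + 1 = 29.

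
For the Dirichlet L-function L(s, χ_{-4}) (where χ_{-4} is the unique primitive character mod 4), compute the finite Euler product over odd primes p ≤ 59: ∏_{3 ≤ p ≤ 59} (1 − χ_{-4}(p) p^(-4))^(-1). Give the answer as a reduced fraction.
∏ = 183445748413257490575399266073534557279290897400455519407927913/185496494900685179853577258476392044643206802826790649934643200

The odd primes p ≤ 59 are [3, 5, 7, 11, 13, 17, 19, 23, 29, 31, 37, 41, 43, 47, 53, 59]. For each, χ(p) = 1 if p ≡ 1 mod 4, χ(p) = −1 if p ≡ 3 mod 4. Taking (1 − χ(p)/p^4)^(-1) = p^4/(p^4 − χ(p)): (1 − (-1)/3^4)^(-1) · (1 − (1)/5^4)^(-1) · (1 − (-1)/7^4)^(-1) · (1 − (-1)/11^4)^(-1) · (1 − (1)/13^4)^(-1) · (1 − (1)/17^4)^(-1) · (1 − (-1)/19^4)^(-1) · (1 − (-1)/23^4)^(-1) · (1 − (1)/29^4)^(-1) · (1 − (-1)/31^4)^(-1) · (1 − (1)/37^4)^(-1) · (1 − (1)/41^4)^(-1) · (1 − (-1)/43^4)^(-1) · (1 − (-1)/47^4)^(-1) · (1 − (1)/53^4)^(-1) · (1 − (-1)/59^4)^(-1) = 183445748413257490575399266073534557279290897400455519407927913/185496494900685179853577258476392044643206802826790649934643200.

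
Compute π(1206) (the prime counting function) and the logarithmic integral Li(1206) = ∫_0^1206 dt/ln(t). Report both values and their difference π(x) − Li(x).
π(1206) = 197;  Li(1206) ≈ 207.02;  π(x) − Li(x) ≈ -10.02.

Direct count of primes ≤ 1206 gives π(1206) = 197. Numerical evaluation of the logarithmic integral gives Li(1206) ≈ 207.02. The difference π(x) − Li(x) ≈ -10.02 is typically negative for small/moderate x (Li(x) overestimates), though Littlewood's theorem shows this sign changes infinitely often.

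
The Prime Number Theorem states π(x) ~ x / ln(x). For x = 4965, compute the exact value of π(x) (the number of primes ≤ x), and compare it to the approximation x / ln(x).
π(4965) = 663;  x/ln(x) ≈ 583.42;  relative error ≈ 12.00%.

Directly count primes up to 4965: π(4965) = 663. The PNT approximation gives 4965/ln(4965) ≈ 4965/8.51017 ≈ 583.42. Relative error (π(x) − x/ln(x)) / π(x) ≈ 12.00%; the approximation is known to undercount slightly (Li(x) is a better estimate).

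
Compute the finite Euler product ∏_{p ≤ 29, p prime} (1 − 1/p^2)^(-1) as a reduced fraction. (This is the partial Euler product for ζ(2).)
∏ = 86285158710179/52836150804480

The primes p ≤ 29 are [2, 3, 5, 7, 11, 13, 17, 19, 23, 29]. For each prime, (1 − 1/p^2)^(-1) = p^2 / (p^2 − 1). The product is (1 − 1/2^2)^(-1), (1 − 1/3^2)^(-1), (1 − 1/5^2)^(-1), (1 − 1/7^2)^(-1), (1 − 1/11^2)^(-1), (1 − 1/13^2)^(-1), (1 − 1/17^2)^(-1), (1 − 1/19^2)^(-1), (1 − 1/23^2)^(-1), (1 − 1/29^2)^(-1) = ∏ p^2 / (p^2 − 1) = 86285158710179/52836150804480.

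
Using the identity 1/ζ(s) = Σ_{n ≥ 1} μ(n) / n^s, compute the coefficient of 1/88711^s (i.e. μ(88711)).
μ(88711) = 1

Factor n = 88711 = 7 · 19 · 23 · 29. μ(n) = 0 if any exponent ≥ 2 (not squarefree); otherwise μ(n) = (−1)^{ω(n)} where ω(n) is the number of distinct prime factors. Applying: μ(88711) = 1.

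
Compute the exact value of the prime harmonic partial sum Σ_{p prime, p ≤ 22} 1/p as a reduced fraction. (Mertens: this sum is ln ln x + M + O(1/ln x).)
Σ 1/p = 14117683/9699690

π(22) = 8, so the primes ≤ 22 are [2, 3, 5, 7, 11, 13, 17, 19]. Summing 1/p over these primes: 14117683/9699690 ≈ 1.4555. Mertens estimate ln ln(22) + 0.2615 ≈ 1.3900.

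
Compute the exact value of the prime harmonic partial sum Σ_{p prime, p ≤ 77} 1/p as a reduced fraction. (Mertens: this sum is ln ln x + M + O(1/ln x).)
Σ 1/p = 71544353681891529224514036059/40729680599249024150621323470

π(77) = 21, so the primes ≤ 77 are [2, 3, 5, 7, 11, 13, 17, 19, 23, 29, 31, 37, 41, 43, 47, 53, 59, 61, 67, 71, 73]. Summing 1/p over these primes: 71544353681891529224514036059/40729680599249024150621323470 ≈ 1.7566. Mertens estimate ln ln(77) + 0.2615 ≈ 1.7302.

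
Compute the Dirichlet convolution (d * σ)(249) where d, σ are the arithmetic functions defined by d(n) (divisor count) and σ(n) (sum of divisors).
(d * σ)(249) = 516

Divisors of 249: [1, 3, 83, 249]. For each d | 249:
  d = 1: d(1) · σ(249/1) = 1 · 336 = 336
  d = 3: d(3) · σ(249/3) = 2 · 84 = 168
  d = 83: d(83) · σ(249/83) = 2 · 4 = 8
  d = 249: d(249) · σ(249/249) = 4 · 1 = 4
Summing: (d * σ)(249) = 336 + 168 + 8 + 4 = 516.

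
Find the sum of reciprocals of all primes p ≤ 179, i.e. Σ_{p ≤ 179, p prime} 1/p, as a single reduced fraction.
Σ 1/p = 57342808417705079663327936281722405984299104369358607649920332497341973/29819592777931214269172453467810429868925511217482600306406141434158090

π(179) = 41, so the primes ≤ 179 are [2, 3, 5, 7, 11, 13, 17, 19, 23, 29, 31, 37, 41, 43, 47, 53, 59, 61, 67, 71, 73, 79, 83, 89, 97, 101, 103, 107, 109, 113, 127, 131, 137, 139, 149, 151, 157, 163, 167, 173, 179]. Summing 1/p over these primes: 57342808417705079663327936281722405984299104369358607649920332497341973/29819592777931214269172453467810429868925511217482600306406141434158090 ≈ 1.9230. Mertens estimate ln ln(179) + 0.2615 ≈ 1.9077.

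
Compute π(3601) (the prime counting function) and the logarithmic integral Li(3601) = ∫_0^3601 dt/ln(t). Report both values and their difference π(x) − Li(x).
π(3601) = 503;  Li(3601) ≈ 516.96;  π(x) − Li(x) ≈ -13.96.

Direct count of primes ≤ 3601 gives π(3601) = 503. Numerical evaluation of the logarithmic integral gives Li(3601) ≈ 516.96. The difference π(x) − Li(x) ≈ -13.96 is typically negative for small/moderate x (Li(x) overestimates), though Littlewood's theorem shows this sign changes infinitely often.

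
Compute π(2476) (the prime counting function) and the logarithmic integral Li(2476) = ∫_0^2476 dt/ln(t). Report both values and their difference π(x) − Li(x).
π(2476) = 366;  Li(2476) ≈ 376.54;  π(x) − Li(x) ≈ -10.54.

Direct count of primes ≤ 2476 gives π(2476) = 366. Numerical evaluation of the logarithmic integral gives Li(2476) ≈ 376.54. The difference π(x) − Li(x) ≈ -10.54 is typically negative for small/moderate x (Li(x) overestimates), though Littlewood's theorem shows this sign changes infinitely often.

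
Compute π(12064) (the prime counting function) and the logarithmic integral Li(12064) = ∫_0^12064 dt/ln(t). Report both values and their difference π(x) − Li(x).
π(12064) = 1444;  Li(12064) ≈ 1467.91;  π(x) − Li(x) ≈ -23.91.

Direct count of primes ≤ 12064 gives π(12064) = 1444. Numerical evaluation of the logarithmic integral gives Li(12064) ≈ 1467.91. The difference π(x) − Li(x) ≈ -23.91 is typically negative for small/moderate x (Li(x) overestimates), though Littlewood's theorem shows this sign changes infinitely often.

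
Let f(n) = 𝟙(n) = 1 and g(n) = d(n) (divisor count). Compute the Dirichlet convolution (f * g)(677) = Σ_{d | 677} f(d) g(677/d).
(𝟙 * d)(677) = 3

Divisors of 677: [1, 677]. For each d | 677:
  d = 1: 𝟙(1) · d(677/1) = 1 · 2 = 2
  d = 677: 𝟙(677) · d(677/677) = 1 · 1 = 1
Summing: (𝟙 * d)(677) = 2 + 1 = 3.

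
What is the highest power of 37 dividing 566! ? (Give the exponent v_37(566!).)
v_37(566!) = 15

Legendre's formula: v_p(n!) = Σ_{k ≥ 1} ⌊n / p^k⌋. For p = 37, n = 566, the terms are:
  ⌊566/37^1⌋ = ⌊566/37⌋ = 15
(the next term ⌊566/37^2⌋ = 0, terminating the sum). Summing: v_37(566!) = 15 = 15.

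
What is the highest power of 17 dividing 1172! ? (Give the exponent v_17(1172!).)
v_17(1172!) = 72

Legendre's formula: v_p(n!) = Σ_{k ≥ 1} ⌊n / p^k⌋. For p = 17, n = 1172, the terms are:
  ⌊1172/17^1⌋ = ⌊1172/17⌋ = 68
  ⌊1172/17^2⌋ = ⌊1172/289⌋ = 4
(the next term ⌊1172/17^3⌋ = 0, terminating the sum). Summing: v_17(1172!) = 68 + 4 = 72.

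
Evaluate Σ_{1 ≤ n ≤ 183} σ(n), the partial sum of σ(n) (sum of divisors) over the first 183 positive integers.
Σ_{n ≤ 183} σ(n) = 27586

Compute σ(n) for each 1 ≤ n ≤ 183: σ(1) = 1, σ(2) = 3, σ(3) = 4, σ(4) = 7, σ(5) = 6, σ(6) = 12, σ(7) = 8, σ(8) = 15, σ(9) = 13, σ(10) = 18, σ(11) = 12, σ(12) = 28, σ(13) = 14, σ(14) = 24, σ(15) = 24, σ(16) = 31, σ(17) = 18, σ(18) = 39, σ(19) = 20, σ(20) = 42, σ(21) = 32, σ(22) = 36, σ(23) = 24, σ(24) = 60, σ(25) = 31, σ(26) = 42, σ(27) = 40, σ(28) = 56, σ(29) = 30, σ(30) = 72, σ(31) = 32, σ(32) = 63, σ(33) = 48, σ(34) = 54, σ(35) = 48, σ(36) = 91, σ(37) = 38, σ(38) = 60, σ(39) = 56, σ(40) = 90, σ(41) = 42, σ(42) = 96, σ(43) = 44, σ(44) = 84, σ(45) = 78, σ(46) = 72, σ(47) = 48, σ(48) = 124, σ(49) = 57, σ(50) = 93, σ(51) = 72, σ(52) = 98, σ(53) = 54, σ(54) = 120, σ(55) = 72, σ(56) = 120, σ(57) = 80, σ(58) = 90, σ(59) = 60, σ(60) = 168, σ(61) = 62, σ(62) = 96, σ(63) = 104, σ(64) = 127, σ(65) = 84, σ(66) = 144, σ(67) = 68, σ(68) = 126, σ(69) = 96, σ(70) = 144, σ(71) = 72, σ(72) = 195, σ(73) = 74, σ(74) = 114, σ(75) = 124, σ(76) = 140, σ(77) = 96, σ(78) = 168, σ(79) = 80, σ(80) = 186, σ(81) = 121, σ(82) = 126, σ(83) = 84, σ(84) = 224, σ(85) = 108, σ(86) = 132, σ(87) = 120, σ(88) = 180, σ(89) = 90, σ(90) = 234, σ(91) = 112, σ(92) = 168, σ(93) = 128, σ(94) = 144, σ(95) = 120, σ(96) = 252, σ(97) = 98, σ(98) = 171, σ(99) = 156, σ(100) = 217, σ(101) = 102, σ(102) = 216, σ(103) = 104, σ(104) = 210, σ(105) = 192, σ(106) = 162, σ(107) = 108, σ(108) = 280, σ(109) = 110, σ(110) = 216, σ(111) = 152, σ(112) = 248, σ(113) = 114, σ(114) = 240, σ(115) = 144, σ(116) = 210, σ(117) = 182, σ(118) = 180, σ(119) = 144, σ(120) = 360, σ(121) = 133, σ(122) = 186, σ(123) = 168, σ(124) = 224, σ(125) = 156, σ(126) = 312, σ(127) = 128, σ(128) = 255, σ(129) = 176, σ(130) = 252, σ(131) = 132, σ(132) = 336, σ(133) = 160, σ(134) = 204, σ(135) = 240, σ(136) = 270, σ(137) = 138, σ(138) = 288, σ(139) = 140, σ(140) = 336, σ(141) = 192, σ(142) = 216, σ(143) = 168, σ(144) = 403, σ(145) = 180, σ(146) = 222, σ(147) = 228, σ(148) = 266, σ(149) = 150, σ(150) = 372, σ(151) = 152, σ(152) = 300, σ(153) = 234, σ(154) = 288, σ(155) = 192, σ(156) = 392, σ(157) = 158, σ(158) = 240, σ(159) = 216, σ(160) = 378, σ(161) = 192, σ(162) = 363, σ(163) = 164, σ(164) = 294, σ(165) = 288, σ(166) = 252, σ(167) = 168, σ(168) = 480, σ(169) = 183, σ(170) = 324, σ(171) = 260, σ(172) = 308, σ(173) = 174, σ(174) = 360, σ(175) = 248, σ(176) = 372, σ(177) = 240, σ(178) = 270, σ(179) = 180, σ(180) = 546, σ(181) = 182, σ(182) = 336, σ(183) = 248. Summing all 183 values: 27586. (Average order: Σ_{n ≤ x} σ(n) ~ (π²/12) x². For x = 183, (π²/12)·183² ≈ 27543.60.)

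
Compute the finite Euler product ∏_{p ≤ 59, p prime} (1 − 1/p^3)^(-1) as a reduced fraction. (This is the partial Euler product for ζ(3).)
∏ = 115000146464778681614198126342037237932886401/95672294696528702067767313816624165235458048

The primes p ≤ 59 are [2, 3, 5, 7, 11, 13, 17, 19, 23, 29, 31, 37, 41, 43, 47, 53, 59]. For each prime, (1 − 1/p^3)^(-1) = p^3 / (p^3 − 1). The product is (1 − 1/2^3)^(-1), (1 − 1/3^3)^(-1), (1 − 1/5^3)^(-1), (1 − 1/7^3)^(-1), (1 − 1/11^3)^(-1), (1 − 1/13^3)^(-1), (1 − 1/17^3)^(-1), (1 − 1/19^3)^(-1), (1 − 1/23^3)^(-1), (1 − 1/29^3)^(-1), (1 − 1/31^3)^(-1), (1 − 1/37^3)^(-1), (1 − 1/41^3)^(-1), (1 − 1/43^3)^(-1), (1 − 1/47^3)^(-1), (1 − 1/53^3)^(-1), (1 − 1/59^3)^(-1) = ∏ p^3 / (p^3 − 1) = 115000146464778681614198126342037237932886401/95672294696528702067767313816624165235458048.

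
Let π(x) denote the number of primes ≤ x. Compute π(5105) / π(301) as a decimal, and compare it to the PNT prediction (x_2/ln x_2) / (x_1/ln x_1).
π(5105)/π(301) = 682/62 ≈ 11.0000;  PNT prediction ≈ 11.3368.

π(301) = 62 and π(5105) = 682, so π(5105)/π(301) ≈ 11.0000. The PNT-predicted ratio is (5105/ln(5105)) / (301/ln(301)) ≈ 11.3368. The two agree to within a few percent, as expected.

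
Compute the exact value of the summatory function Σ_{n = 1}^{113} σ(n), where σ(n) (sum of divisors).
Σ_{n ≤ 113} σ(n) = 10513

Compute σ(n) for each 1 ≤ n ≤ 113: σ(1) = 1, σ(2) = 3, σ(3) = 4, σ(4) = 7, σ(5) = 6, σ(6) = 12, σ(7) = 8, σ(8) = 15, σ(9) = 13, σ(10) = 18, σ(11) = 12, σ(12) = 28, σ(13) = 14, σ(14) = 24, σ(15) = 24, σ(16) = 31, σ(17) = 18, σ(18) = 39, σ(19) = 20, σ(20) = 42, σ(21) = 32, σ(22) = 36, σ(23) = 24, σ(24) = 60, σ(25) = 31, σ(26) = 42, σ(27) = 40, σ(28) = 56, σ(29) = 30, σ(30) = 72, σ(31) = 32, σ(32) = 63, σ(33) = 48, σ(34) = 54, σ(35) = 48, σ(36) = 91, σ(37) = 38, σ(38) = 60, σ(39) = 56, σ(40) = 90, σ(41) = 42, σ(42) = 96, σ(43) = 44, σ(44) = 84, σ(45) = 78, σ(46) = 72, σ(47) = 48, σ(48) = 124, σ(49) = 57, σ(50) = 93, σ(51) = 72, σ(52) = 98, σ(53) = 54, σ(54) = 120, σ(55) = 72, σ(56) = 120, σ(57) = 80, σ(58) = 90, σ(59) = 60, σ(60) = 168, σ(61) = 62, σ(62) = 96, σ(63) = 104, σ(64) = 127, σ(65) = 84, σ(66) = 144, σ(67) = 68, σ(68) = 126, σ(69) = 96, σ(70) = 144, σ(71) = 72, σ(72) = 195, σ(73) = 74, σ(74) = 114, σ(75) = 124, σ(76) = 140, σ(77) = 96, σ(78) = 168, σ(79) = 80, σ(80) = 186, σ(81) = 121, σ(82) = 126, σ(83) = 84, σ(84) = 224, σ(85) = 108, σ(86) = 132, σ(87) = 120, σ(88) = 180, σ(89) = 90, σ(90) = 234, σ(91) = 112, σ(92) = 168, σ(93) = 128, σ(94) = 144, σ(95) = 120, σ(96) = 252, σ(97) = 98, σ(98) = 171, σ(99) = 156, σ(100) = 217, σ(101) = 102, σ(102) = 216, σ(103) = 104, σ(104) = 210, σ(105) = 192, σ(106) = 162, σ(107) = 108, σ(108) = 280, σ(109) = 110, σ(110) = 216, σ(111) = 152, σ(112) = 248, σ(113) = 114. Summing all 113 values: 10513. (Average order: Σ_{n ≤ x} σ(n) ~ (π²/12) x². For x = 113, (π²/12)·113² ≈ 10502.08.)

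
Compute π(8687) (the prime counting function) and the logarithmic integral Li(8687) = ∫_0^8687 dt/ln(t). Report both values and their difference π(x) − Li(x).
π(8687) = 1081;  Li(8687) ≈ 1102.51;  π(x) − Li(x) ≈ -21.51.

Direct count of primes ≤ 8687 gives π(8687) = 1081. Numerical evaluation of the logarithmic integral gives Li(8687) ≈ 1102.51. The difference π(x) − Li(x) ≈ -21.51 is typically negative for small/moderate x (Li(x) overestimates), though Littlewood's theorem shows this sign changes infinitely often.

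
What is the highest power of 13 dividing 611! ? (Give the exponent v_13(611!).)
v_13(611!) = 50

Legendre's formula: v_p(n!) = Σ_{k ≥ 1} ⌊n / p^k⌋. For p = 13, n = 611, the terms are:
  ⌊611/13^1⌋ = ⌊611/13⌋ = 47
  ⌊611/13^2⌋ = ⌊611/169⌋ = 3
(the next term ⌊611/13^3⌋ = 0, terminating the sum). Summing: v_13(611!) = 47 + 3 = 50.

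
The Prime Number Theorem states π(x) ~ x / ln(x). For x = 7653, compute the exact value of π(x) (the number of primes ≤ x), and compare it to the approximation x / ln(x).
π(7653) = 971;  x/ln(x) ≈ 855.77;  relative error ≈ 11.87%.

Directly count primes up to 7653: π(7653) = 971. The PNT approximation gives 7653/ln(7653) ≈ 7653/8.94285 ≈ 855.77. Relative error (π(x) − x/ln(x)) / π(x) ≈ 11.87%; the approximation is known to undercount slightly (Li(x) is a better estimate).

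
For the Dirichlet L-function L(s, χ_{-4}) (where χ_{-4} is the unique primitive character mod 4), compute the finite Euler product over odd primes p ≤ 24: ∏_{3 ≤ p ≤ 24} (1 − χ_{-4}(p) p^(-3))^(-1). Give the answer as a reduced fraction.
∏ = 177358697820836675/183046656872153088

The odd primes p ≤ 24 are [3, 5, 7, 11, 13, 17, 19, 23]. For each, χ(p) = 1 if p ≡ 1 mod 4, χ(p) = −1 if p ≡ 3 mod 4. Taking (1 − χ(p)/p^3)^(-1) = p^3/(p^3 − χ(p)): (1 − (-1)/3^3)^(-1) · (1 − (1)/5^3)^(-1) · (1 − (-1)/7^3)^(-1) · (1 − (-1)/11^3)^(-1) · (1 − (1)/13^3)^(-1) · (1 − (1)/17^3)^(-1) · (1 − (-1)/19^3)^(-1) · (1 − (-1)/23^3)^(-1) = 177358697820836675/183046656872153088.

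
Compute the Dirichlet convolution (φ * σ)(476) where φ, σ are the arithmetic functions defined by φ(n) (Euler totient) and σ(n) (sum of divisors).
(φ * σ)(476) = 5712

Divisors of 476: [1, 2, 4, 7, 14, 17, 28, 34, 68, 119, 238, 476]. For each d | 476:
  d = 1: φ(1) · σ(476/1) = 1 · 1008 = 1008
  d = 2: φ(2) · σ(476/2) = 1 · 432 = 432
  d = 4: φ(4) · σ(476/4) = 2 · 144 = 288
  d = 7: φ(7) · σ(476/7) = 6 · 126 = 756
  d = 14: φ(14) · σ(476/14) = 6 · 54 = 324
  d = 17: φ(17) · σ(476/17) = 16 · 56 = 896
  d = 28: φ(28) · σ(476/28) = 12 · 18 = 216
  d = 34: φ(34) · σ(476/34) = 16 · 24 = 384
  d = 68: φ(68) · σ(476/68) = 32 · 8 = 256
  d = 119: φ(119) · σ(476/119) = 96 · 7 = 672
  d = 238: φ(238) · σ(476/238) = 96 · 3 = 288
  d = 476: φ(476) · σ(476/476) = 192 · 1 = 192
Summing: (φ * σ)(476) = 1008 + 432 + 288 + 756 + 324 + 896 + 216 + 384 + 256 + 672 + 288 + 192 = 5712.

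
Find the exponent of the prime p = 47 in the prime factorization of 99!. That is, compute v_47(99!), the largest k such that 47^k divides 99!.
v_47(99!) = 2

Legendre's formula: v_p(n!) = Σ_{k ≥ 1} ⌊n / p^k⌋. For p = 47, n = 99, the terms are:
  ⌊99/47^1⌋ = ⌊99/47⌋ = 2
(the next term ⌊99/47^2⌋ = 0, terminating the sum). Summing: v_47(99!) = 2 = 2.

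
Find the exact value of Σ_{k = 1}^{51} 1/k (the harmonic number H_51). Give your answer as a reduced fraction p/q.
H_51 = 14004003155738682347159/3099044504245996706400

Direct summation: H_51 = 1 + 1/2 + ... + 1/51. The least common denominator is lcm(1, ..., 51) = 3099044504245996706400; over this denominator the numerator is 3099044504245996706400 + 1549522252122998353200 + 1033014834748665568800 + 774761126061499176600 + 619808900849199341280 + 516507417374332784400 + 442720643463713815200 + 387380563030749588300 + 344338278249555189600 + 309904450424599670640 + 281731318567817882400 + 258253708687166392200 + 238388038788153592800 + 221360321731856907600 + 206602966949733113760 + 193690281515374794150 + 182296735543882159200 + 172169139124777594800 + 163107605486631405600 + 154952225212299835320 + 147573547821237938400 + 140865659283908941200 + 134741065401999856800 + 129126854343583196100 + 123961780169839868256 + 119194019394076796400 + 114779426083185063200 + 110680160865928453800 + 106863603594689541600 + 103301483474866556880 + 99969177556322474400 + 96845140757687397075 + 93910439522605960800 + 91148367771941079600 + 88544128692742763040 + 86084569562388797400 + 83757959574216127200 + 81553802743315702800 + 79462679596051197600 + 77476112606149917660 + 75586451323073090400 + 73786773910618969200 + 72070802424325504800 + 70432829641954470600 + 68867655649911037920 + 67370532700999928400 + 65937117111616951200 + 64563427171791598050 + 63245806209101973600 + 61980890084919934128 + 60765578514627386400 = 14004003155738682347159, so H_51 = 14004003155738682347159/3099044504245996706400 (already in lowest terms) ≈ 4.51881. (The PNT-adjacent estimate ln(51) + γ ≈ 4.50904 matches within O(1/n).)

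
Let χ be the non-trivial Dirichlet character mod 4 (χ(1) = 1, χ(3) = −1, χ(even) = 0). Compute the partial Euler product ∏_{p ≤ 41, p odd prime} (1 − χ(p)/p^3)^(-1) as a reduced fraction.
∏ = 317583502136600214370347226405/327754858760764671044087709696

The odd primes p ≤ 41 are [3, 5, 7, 11, 13, 17, 19, 23, 29, 31, 37, 41]. For each, χ(p) = 1 if p ≡ 1 mod 4, χ(p) = −1 if p ≡ 3 mod 4. Taking (1 − χ(p)/p^3)^(-1) = p^3/(p^3 − χ(p)): (1 − (-1)/3^3)^(-1) · (1 − (1)/5^3)^(-1) · (1 − (-1)/7^3)^(-1) · (1 − (-1)/11^3)^(-1) · (1 − (1)/13^3)^(-1) · (1 − (1)/17^3)^(-1) · (1 − (-1)/19^3)^(-1) · (1 − (-1)/23^3)^(-1) · (1 − (1)/29^3)^(-1) · (1 − (-1)/31^3)^(-1) · (1 − (1)/37^3)^(-1) · (1 − (1)/41^3)^(-1) = 317583502136600214370347226405/327754858760764671044087709696.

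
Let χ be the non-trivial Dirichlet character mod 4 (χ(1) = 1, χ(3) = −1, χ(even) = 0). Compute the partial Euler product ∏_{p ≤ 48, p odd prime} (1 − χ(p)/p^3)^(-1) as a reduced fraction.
∏ = 5542372783760447569145696690995330585/5720007308274565543266215981884637184

The odd primes p ≤ 48 are [3, 5, 7, 11, 13, 17, 19, 23, 29, 31, 37, 41, 43, 47]. For each, χ(p) = 1 if p ≡ 1 mod 4, χ(p) = −1 if p ≡ 3 mod 4. Taking (1 − χ(p)/p^3)^(-1) = p^3/(p^3 − χ(p)): (1 − (-1)/3^3)^(-1) · (1 − (1)/5^3)^(-1) · (1 − (-1)/7^3)^(-1) · (1 − (-1)/11^3)^(-1) · (1 − (1)/13^3)^(-1) · (1 − (1)/17^3)^(-1) · (1 − (-1)/19^3)^(-1) · (1 − (-1)/23^3)^(-1) · (1 − (1)/29^3)^(-1) · (1 − (-1)/31^3)^(-1) · (1 − (1)/37^3)^(-1) · (1 − (1)/41^3)^(-1) · (1 − (-1)/43^3)^(-1) · (1 − (-1)/47^3)^(-1) = 5542372783760447569145696690995330585/5720007308274565543266215981884637184.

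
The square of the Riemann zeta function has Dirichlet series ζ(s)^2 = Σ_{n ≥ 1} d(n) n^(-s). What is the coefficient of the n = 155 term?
d(155) = 4

ζ(s)^2 = (Σ 1/m^s)(Σ 1/k^s). The coefficient of 1/n^s in the product is the number of ordered pairs (m, k) with mk = n, which equals d(n). For n = 155, divisors are [1, 5, 31, 155], so d(155) = 4.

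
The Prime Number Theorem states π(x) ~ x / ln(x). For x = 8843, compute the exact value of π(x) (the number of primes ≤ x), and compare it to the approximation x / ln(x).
π(8843) = 1102;  x/ln(x) ≈ 973.11;  relative error ≈ 11.70%.

Directly count primes up to 8843: π(8843) = 1102. The PNT approximation gives 8843/ln(8843) ≈ 8843/9.08738 ≈ 973.11. Relative error (π(x) − x/ln(x)) / π(x) ≈ 11.70%; the approximation is known to undercount slightly (Li(x) is a better estimate).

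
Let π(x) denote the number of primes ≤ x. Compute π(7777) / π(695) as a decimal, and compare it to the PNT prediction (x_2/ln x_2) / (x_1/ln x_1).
π(7777)/π(695) = 985/125 ≈ 7.8800;  PNT prediction ≈ 8.1735.

π(695) = 125 and π(7777) = 985, so π(7777)/π(695) ≈ 7.8800. The PNT-predicted ratio is (7777/ln(7777)) / (695/ln(695)) ≈ 8.1735. The two agree to within a few percent, as expected.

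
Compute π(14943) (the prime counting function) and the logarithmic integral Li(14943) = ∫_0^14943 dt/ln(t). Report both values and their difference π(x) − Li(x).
π(14943) = 1749;  Li(14943) ≈ 1770.70;  π(x) − Li(x) ≈ -21.70.

Direct count of primes ≤ 14943 gives π(14943) = 1749. Numerical evaluation of the logarithmic integral gives Li(14943) ≈ 1770.70. The difference π(x) − Li(x) ≈ -21.70 is typically negative for small/moderate x (Li(x) overestimates), though Littlewood's theorem shows this sign changes infinitely often.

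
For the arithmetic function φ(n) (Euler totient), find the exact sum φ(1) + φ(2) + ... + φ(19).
Σ_{n ≤ 19} φ(n) = 120

Compute φ(n) for each 1 ≤ n ≤ 19: φ(1) = 1, φ(2) = 1, φ(3) = 2, φ(4) = 2, φ(5) = 4, φ(6) = 2, φ(7) = 6, φ(8) = 4, φ(9) = 6, φ(10) = 4, φ(11) = 10, φ(12) = 4, φ(13) = 12, φ(14) = 6, φ(15) = 8, φ(16) = 8, φ(17) = 16, φ(18) = 6, φ(19) = 18. Summing all 19 values: 120. (Average order: Σ_{n ≤ x} φ(n) ~ (3/π²) x². For x = 19, (3/π²)·19² ≈ 109.73.)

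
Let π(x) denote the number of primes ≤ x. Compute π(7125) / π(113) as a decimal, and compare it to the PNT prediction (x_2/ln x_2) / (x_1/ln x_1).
π(7125)/π(113) = 912/30 ≈ 30.4000;  PNT prediction ≈ 33.5998.

π(113) = 30 and π(7125) = 912, so π(7125)/π(113) ≈ 30.4000. The PNT-predicted ratio is (7125/ln(7125)) / (113/ln(113)) ≈ 33.5998. The two agree to within a few percent, as expected.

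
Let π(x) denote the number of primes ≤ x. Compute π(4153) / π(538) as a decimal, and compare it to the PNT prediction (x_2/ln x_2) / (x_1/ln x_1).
π(4153)/π(538) = 571/99 ≈ 5.7677;  PNT prediction ≈ 5.8258.

π(538) = 99 and π(4153) = 571, so π(4153)/π(538) ≈ 5.7677. The PNT-predicted ratio is (4153/ln(4153)) / (538/ln(538)) ≈ 5.8258. The two agree to within a few percent, as expected.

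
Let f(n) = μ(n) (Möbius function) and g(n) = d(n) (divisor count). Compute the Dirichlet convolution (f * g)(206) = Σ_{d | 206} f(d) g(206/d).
(μ * d)(206) = 1

Divisors of 206: [1, 2, 103, 206]. For each d | 206:
  d = 1: μ(1) · d(206/1) = 1 · 4 = 4
  d = 2: μ(2) · d(206/2) = -1 · 2 = -2
  d = 103: μ(103) · d(206/103) = -1 · 2 = -2
  d = 206: μ(206) · d(206/206) = 1 · 1 = 1
Summing: (μ * d)(206) = 4 + -2 + -2 + 1 = 1.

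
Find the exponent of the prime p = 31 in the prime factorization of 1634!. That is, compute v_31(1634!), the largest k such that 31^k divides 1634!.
v_31(1634!) = 53

Legendre's formula: v_p(n!) = Σ_{k ≥ 1} ⌊n / p^k⌋. For p = 31, n = 1634, the terms are:
  ⌊1634/31^1⌋ = ⌊1634/31⌋ = 52
  ⌊1634/31^2⌋ = ⌊1634/961⌋ = 1
(the next term ⌊1634/31^3⌋ = 0, terminating the sum). Summing: v_31(1634!) = 52 + 1 = 53.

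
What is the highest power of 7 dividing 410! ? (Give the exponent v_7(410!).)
v_7(410!) = 67

Legendre's formula: v_p(n!) = Σ_{k ≥ 1} ⌊n / p^k⌋. For p = 7, n = 410, the terms are:
  ⌊410/7^1⌋ = ⌊410/7⌋ = 58
  ⌊410/7^2⌋ = ⌊410/49⌋ = 8
  ⌊410/7^3⌋ = ⌊410/343⌋ = 1
(the next term ⌊410/7^4⌋ = 0, terminating the sum). Summing: v_7(410!) = 58 + 8 + 1 = 67.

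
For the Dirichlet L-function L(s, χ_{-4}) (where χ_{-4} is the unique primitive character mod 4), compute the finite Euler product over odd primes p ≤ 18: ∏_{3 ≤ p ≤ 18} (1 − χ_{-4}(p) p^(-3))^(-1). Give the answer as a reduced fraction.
∏ = 87995602569875/90796952813568

The odd primes p ≤ 18 are [3, 5, 7, 11, 13, 17]. For each, χ(p) = 1 if p ≡ 1 mod 4, χ(p) = −1 if p ≡ 3 mod 4. Taking (1 − χ(p)/p^3)^(-1) = p^3/(p^3 − χ(p)): (1 − (-1)/3^3)^(-1) · (1 − (1)/5^3)^(-1) · (1 − (-1)/7^3)^(-1) · (1 − (-1)/11^3)^(-1) · (1 − (1)/13^3)^(-1) · (1 − (1)/17^3)^(-1) = 87995602569875/90796952813568.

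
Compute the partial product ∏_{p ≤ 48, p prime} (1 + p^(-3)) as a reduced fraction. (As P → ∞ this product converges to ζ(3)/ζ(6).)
∏ = 8015182591485824614015950466842624/6783810016842653083409665472454505

The primes p ≤ 48 are [2, 3, 5, 7, 11, 13, 17, 19, 23, 29, 31, 37, 41, 43, 47]. For each, (1 + 1/p^3) = (p^3 + 1)/p^3. Multiplying these fractions over p ∈ [2, 3, 5, 7, 11, 13, 17, 19, 23, 29, 31, 37, 41, 43, 47] gives 8015182591485824614015950466842624/6783810016842653083409665472454505. (In the limit P → ∞ this tends to ζ(3)/ζ(6).)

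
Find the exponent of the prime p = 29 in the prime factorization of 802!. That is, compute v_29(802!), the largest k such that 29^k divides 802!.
v_29(802!) = 27

Legendre's formula: v_p(n!) = Σ_{k ≥ 1} ⌊n / p^k⌋. For p = 29, n = 802, the terms are:
  ⌊802/29^1⌋ = ⌊802/29⌋ = 27
(the next term ⌊802/29^2⌋ = 0, terminating the sum). Summing: v_29(802!) = 27 = 27.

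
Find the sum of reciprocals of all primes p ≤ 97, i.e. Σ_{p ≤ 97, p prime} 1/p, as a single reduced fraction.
Σ 1/p = 4156517583588203716343221884611037839/2305567963945518424753102147331756070

π(97) = 25, so the primes ≤ 97 are [2, 3, 5, 7, 11, 13, 17, 19, 23, 29, 31, 37, 41, 43, 47, 53, 59, 61, 67, 71, 73, 79, 83, 89, 97]. Summing 1/p over these primes: 4156517583588203716343221884611037839/2305567963945518424753102147331756070 ≈ 1.8028. Mertens estimate ln ln(97) + 0.2615 ≈ 1.7820.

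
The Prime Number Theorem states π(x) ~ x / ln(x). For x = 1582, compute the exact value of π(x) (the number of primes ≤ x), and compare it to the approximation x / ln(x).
π(1582) = 249;  x/ln(x) ≈ 214.76;  relative error ≈ 13.75%.

Directly count primes up to 1582: π(1582) = 249. The PNT approximation gives 1582/ln(1582) ≈ 1582/7.36645 ≈ 214.76. Relative error (π(x) − x/ln(x)) / π(x) ≈ 13.75%; the approximation is known to undercount slightly (Li(x) is a better estimate).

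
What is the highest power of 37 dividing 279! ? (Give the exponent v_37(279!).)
v_37(279!) = 7

Legendre's formula: v_p(n!) = Σ_{k ≥ 1} ⌊n / p^k⌋. For p = 37, n = 279, the terms are:
  ⌊279/37^1⌋ = ⌊279/37⌋ = 7
(the next term ⌊279/37^2⌋ = 0, terminating the sum). Summing: v_37(279!) = 7 = 7.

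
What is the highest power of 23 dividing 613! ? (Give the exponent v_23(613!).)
v_23(613!) = 27

Legendre's formula: v_p(n!) = Σ_{k ≥ 1} ⌊n / p^k⌋. For p = 23, n = 613, the terms are:
  ⌊613/23^1⌋ = ⌊613/23⌋ = 26
  ⌊613/23^2⌋ = ⌊613/529⌋ = 1
(the next term ⌊613/23^3⌋ = 0, terminating the sum). Summing: v_23(613!) = 26 + 1 = 27.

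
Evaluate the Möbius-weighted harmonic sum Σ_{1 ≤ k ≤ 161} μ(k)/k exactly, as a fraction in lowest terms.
Σ μ(k)/k = 674117532155663976794637693297075629210667954252961166216521/35375166993717494840635767087951744212057570647889977422429870

Values of μ(k) for 1 ≤ k ≤ 161: μ(1) = 1, μ(2) = -1, μ(3) = -1, μ(5) = -1, μ(6) = 1, μ(7) = -1, μ(10) = 1, μ(11) = -1, μ(13) = -1, μ(14) = 1, μ(15) = 1, μ(17) = -1, μ(19) = -1, μ(21) = 1, μ(22) = 1, μ(23) = -1, μ(26) = 1, μ(29) = -1, μ(30) = -1, μ(31) = -1, μ(33) = 1, μ(34) = 1, μ(35) = 1, μ(37) = -1, μ(38) = 1, μ(39) = 1, μ(41) = -1, μ(42) = -1, μ(43) = -1, μ(46) = 1, μ(47) = -1, μ(51) = 1, μ(53) = -1, μ(55) = 1, μ(57) = 1, μ(58) = 1, μ(59) = -1, μ(61) = -1, μ(62) = 1, μ(65) = 1, μ(66) = -1, μ(67) = -1, μ(69) = 1, μ(70) = -1, μ(71) = -1, μ(73) = -1, μ(74) = 1, μ(77) = 1, μ(78) = -1, μ(79) = -1, μ(82) = 1, μ(83) = -1, μ(85) = 1, μ(86) = 1, μ(87) = 1, μ(89) = -1, μ(91) = 1, μ(93) = 1, μ(94) = 1, μ(95) = 1, μ(97) = -1, μ(101) = -1, μ(102) = -1, μ(103) = -1, μ(105) = -1, μ(106) = 1, μ(107) = -1, μ(109) = -1, μ(110) = -1, μ(111) = 1, μ(113) = -1, μ(114) = -1, μ(115) = 1, μ(118) = 1, μ(119) = 1, μ(122) = 1, μ(123) = 1, μ(127) = -1, μ(129) = 1, μ(130) = -1, μ(131) = -1, μ(133) = 1, μ(134) = 1, μ(137) = -1, μ(138) = -1, μ(139) = -1, μ(141) = 1, μ(142) = 1, μ(143) = 1, μ(145) = 1, μ(146) = 1, μ(149) = -1, μ(151) = -1, μ(154) = -1, μ(155) = 1, μ(157) = -1, μ(158) = 1, μ(159) = 1, μ(161) = 1, with μ = 0 on non-squarefree integers. Summing μ(k)/k for k where μ(k) ≠ 0 gives 674117532155663976794637693297075629210667954252961166216521/35375166993717494840635767087951744212057570647889977422429870 ≈ 0.0191. (PNT ⟺ this sum → 0 as n → ∞.)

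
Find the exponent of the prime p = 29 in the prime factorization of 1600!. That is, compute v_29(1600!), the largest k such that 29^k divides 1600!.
v_29(1600!) = 56

Legendre's formula: v_p(n!) = Σ_{k ≥ 1} ⌊n / p^k⌋. For p = 29, n = 1600, the terms are:
  ⌊1600/29^1⌋ = ⌊1600/29⌋ = 55
  ⌊1600/29^2⌋ = ⌊1600/841⌋ = 1
(the next term ⌊1600/29^3⌋ = 0, terminating the sum). Summing: v_29(1600!) = 55 + 1 = 56.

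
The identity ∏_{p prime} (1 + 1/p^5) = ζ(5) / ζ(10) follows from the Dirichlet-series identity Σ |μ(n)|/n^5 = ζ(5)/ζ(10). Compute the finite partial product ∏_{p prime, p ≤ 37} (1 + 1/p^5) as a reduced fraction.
∏ = 233011615725255938572288274478934396372114341888/224936953086109917286174853620680141509079739945

The primes p ≤ 37 are [2, 3, 5, 7, 11, 13, 17, 19, 23, 29, 31, 37]. For each, (1 + 1/p^5) = (p^5 + 1)/p^5. Multiplying these fractions over p ∈ [2, 3, 5, 7, 11, 13, 17, 19, 23, 29, 31, 37] gives 233011615725255938572288274478934396372114341888/224936953086109917286174853620680141509079739945. (In the limit P → ∞ this tends to ζ(5)/ζ(10).)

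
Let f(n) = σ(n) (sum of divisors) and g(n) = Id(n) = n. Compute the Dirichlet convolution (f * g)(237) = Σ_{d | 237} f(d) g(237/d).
(σ * Id)(237) = 1113

Divisors of 237: [1, 3, 79, 237]. For each d | 237:
  d = 1: σ(1) · Id(237/1) = 1 · 237 = 237
  d = 3: σ(3) · Id(237/3) = 4 · 79 = 316
  d = 79: σ(79) · Id(237/79) = 80 · 3 = 240
  d = 237: σ(237) · Id(237/237) = 320 · 1 = 320
Summing: (σ * Id)(237) = 237 + 316 + 240 + 320 = 1113.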